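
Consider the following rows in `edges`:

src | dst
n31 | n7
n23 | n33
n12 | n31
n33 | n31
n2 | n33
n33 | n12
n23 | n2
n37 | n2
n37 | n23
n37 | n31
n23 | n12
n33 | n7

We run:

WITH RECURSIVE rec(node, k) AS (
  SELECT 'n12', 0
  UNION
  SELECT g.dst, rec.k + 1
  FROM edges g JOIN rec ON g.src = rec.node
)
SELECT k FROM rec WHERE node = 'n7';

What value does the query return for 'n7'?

Base: (n12, k=0).
Iteration 1: edges from {n12} -> (n31, k=1).
Iteration 2: edges from {n31} -> (n7, k=2).
Iteration 3: no outgoing edges from {n7}; recursion stops.

2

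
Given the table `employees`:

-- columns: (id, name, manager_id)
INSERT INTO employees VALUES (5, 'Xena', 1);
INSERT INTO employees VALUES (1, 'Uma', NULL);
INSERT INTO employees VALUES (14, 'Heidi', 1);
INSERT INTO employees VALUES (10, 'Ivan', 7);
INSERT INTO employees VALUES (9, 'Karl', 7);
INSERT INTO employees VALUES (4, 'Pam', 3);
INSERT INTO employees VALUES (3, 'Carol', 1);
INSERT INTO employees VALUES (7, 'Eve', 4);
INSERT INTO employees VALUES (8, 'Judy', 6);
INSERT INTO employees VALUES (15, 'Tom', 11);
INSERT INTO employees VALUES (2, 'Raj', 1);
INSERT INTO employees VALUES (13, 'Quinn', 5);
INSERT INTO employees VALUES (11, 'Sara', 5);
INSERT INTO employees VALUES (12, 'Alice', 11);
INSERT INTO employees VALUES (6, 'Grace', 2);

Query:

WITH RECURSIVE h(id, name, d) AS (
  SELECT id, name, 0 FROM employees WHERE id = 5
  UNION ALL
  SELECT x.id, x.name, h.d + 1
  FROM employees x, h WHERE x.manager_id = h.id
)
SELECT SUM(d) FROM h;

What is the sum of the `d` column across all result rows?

6

Base: id=5 (Xena) at d 0.
Iteration 1: rows with manager_id in {5} -> Sara (id 11, d 1), Quinn (id 13, d 1).
Iteration 2: rows with manager_id in {11,13} -> Alice (id 12, d 2), Tom (id 15, d 2).
Iteration 3: no rows with manager_id in {12,15}; recursion stops.
SUM(d) = 0 + 1 + 1 + 2 + 2 = 6.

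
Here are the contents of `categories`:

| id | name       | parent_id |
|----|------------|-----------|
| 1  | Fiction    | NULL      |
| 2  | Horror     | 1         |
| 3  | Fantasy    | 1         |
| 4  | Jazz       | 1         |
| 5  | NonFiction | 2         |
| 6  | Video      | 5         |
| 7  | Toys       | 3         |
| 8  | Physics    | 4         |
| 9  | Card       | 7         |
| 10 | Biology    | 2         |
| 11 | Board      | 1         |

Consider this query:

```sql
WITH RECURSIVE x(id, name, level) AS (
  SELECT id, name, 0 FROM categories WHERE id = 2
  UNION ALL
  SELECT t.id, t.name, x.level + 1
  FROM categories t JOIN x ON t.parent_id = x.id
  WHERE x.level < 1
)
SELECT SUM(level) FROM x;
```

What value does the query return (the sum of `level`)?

2

Base: id=2 (Horror) at level 0.
Iteration 1: rows with parent_id in {2} -> NonFiction (id 5, level 1), Biology (id 10, level 1).
Iteration 2: level < 1 fails for all current rows; recursion stops.
SUM(level) = 0 + 1 + 1 = 2.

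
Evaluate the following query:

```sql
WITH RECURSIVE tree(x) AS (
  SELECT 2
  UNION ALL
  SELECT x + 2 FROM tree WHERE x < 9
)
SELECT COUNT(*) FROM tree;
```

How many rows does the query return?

Base: x=2.
Iteration 1: 2 < 9 holds -> x = 2 + 2 = 4.
Iteration 2: 4 < 9 holds -> x = 4 + 2 = 6.
Iteration 3: 6 < 9 holds -> x = 6 + 2 = 8.
Iteration 4: 8 < 9 holds -> x = 8 + 2 = 10.
Iteration 5: 10 < 9 fails; recursion stops.
Total rows emitted: 5.

5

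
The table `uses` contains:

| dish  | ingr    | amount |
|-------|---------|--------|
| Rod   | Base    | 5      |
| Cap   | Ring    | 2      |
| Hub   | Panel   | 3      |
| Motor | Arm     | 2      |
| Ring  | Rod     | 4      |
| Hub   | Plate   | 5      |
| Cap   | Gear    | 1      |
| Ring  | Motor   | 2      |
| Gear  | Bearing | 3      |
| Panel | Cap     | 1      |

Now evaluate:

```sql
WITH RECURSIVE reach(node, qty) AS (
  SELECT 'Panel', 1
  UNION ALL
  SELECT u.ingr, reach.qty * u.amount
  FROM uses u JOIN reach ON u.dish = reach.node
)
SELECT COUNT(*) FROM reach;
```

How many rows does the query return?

9

Base: (Panel, qty=1).
Iteration 1: components of {Panel} -> Cap = 1*1 = 1.
Iteration 2: components of {Cap} -> Gear = 1*1 = 1, Ring = 1*2 = 2.
Iteration 3: components of {Gear,Ring} -> Bearing = 1*3 = 3, Motor = 2*2 = 4, Rod = 2*4 = 8.
Iteration 4: components of {Bearing,Motor,Rod} -> Arm = 4*2 = 8, Base = 8*5 = 40.
Iteration 5: no further components; recursion stops.
Total rows emitted: 9.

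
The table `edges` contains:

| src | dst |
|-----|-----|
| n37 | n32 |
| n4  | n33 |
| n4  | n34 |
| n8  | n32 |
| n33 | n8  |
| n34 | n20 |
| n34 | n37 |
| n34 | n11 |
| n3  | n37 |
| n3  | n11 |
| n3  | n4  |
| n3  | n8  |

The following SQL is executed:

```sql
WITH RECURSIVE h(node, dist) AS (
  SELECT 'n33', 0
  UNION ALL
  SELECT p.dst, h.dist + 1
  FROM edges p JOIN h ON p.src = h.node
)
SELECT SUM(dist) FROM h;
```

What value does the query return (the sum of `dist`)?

Base: (n33, dist=0).
Iteration 1: edges from {n33} -> (n8, dist=1).
Iteration 2: edges from {n8} -> (n32, dist=2).
Iteration 3: no outgoing edges from {n32}; recursion stops.
SUM(dist) = 0 + 1 + 2 = 3.

3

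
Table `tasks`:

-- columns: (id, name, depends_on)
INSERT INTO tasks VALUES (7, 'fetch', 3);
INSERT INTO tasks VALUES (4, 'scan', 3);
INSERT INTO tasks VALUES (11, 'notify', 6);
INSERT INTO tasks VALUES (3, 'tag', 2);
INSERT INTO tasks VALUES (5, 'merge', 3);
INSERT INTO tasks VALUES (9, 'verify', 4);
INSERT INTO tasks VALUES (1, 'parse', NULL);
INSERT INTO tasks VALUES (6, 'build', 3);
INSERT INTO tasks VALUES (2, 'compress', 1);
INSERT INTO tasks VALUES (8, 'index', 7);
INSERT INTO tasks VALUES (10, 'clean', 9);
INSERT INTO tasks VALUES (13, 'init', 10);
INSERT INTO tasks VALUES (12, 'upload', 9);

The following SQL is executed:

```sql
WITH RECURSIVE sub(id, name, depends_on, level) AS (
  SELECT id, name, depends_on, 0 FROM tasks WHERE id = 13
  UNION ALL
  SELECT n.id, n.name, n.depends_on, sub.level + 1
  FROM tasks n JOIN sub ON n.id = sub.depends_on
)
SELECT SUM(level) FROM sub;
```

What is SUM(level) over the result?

21

Base: id=13 (init), depends_on=10, level 0.
Iteration 1: join on id=10 -> clean (id 10, depends_on=9, level 1).
Iteration 2: join on id=9 -> verify (id 9, depends_on=4, level 2).
Iteration 3: join on id=4 -> scan (id 4, depends_on=3, level 3).
Iteration 4: join on id=3 -> tag (id 3, depends_on=2, level 4).
Iteration 5: join on id=2 -> compress (id 2, depends_on=1, level 5).
Iteration 6: join on id=1 -> parse (id 1, depends_on=NULL, level 6).
Iteration 7: depends_on is NULL; no match; recursion stops.
SUM(level) = 0 + 1 + 2 + 3 + 4 + 5 + 6 = 21.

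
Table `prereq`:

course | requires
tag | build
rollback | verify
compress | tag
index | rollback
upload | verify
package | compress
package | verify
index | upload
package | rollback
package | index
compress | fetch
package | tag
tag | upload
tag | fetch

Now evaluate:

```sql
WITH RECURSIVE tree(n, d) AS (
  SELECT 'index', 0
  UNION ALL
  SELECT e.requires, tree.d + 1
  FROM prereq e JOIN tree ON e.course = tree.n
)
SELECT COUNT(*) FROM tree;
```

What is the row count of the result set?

Base: (index, d=0).
Iteration 1: edges from {index} -> (rollback, d=1), (upload, d=1).
Iteration 2: edges from {rollback,upload} -> (verify, d=2) x2. [UNION ALL keeps all 2 new rows, including repeats]
Iteration 3: no outgoing edges from {verify}; recursion stops.
Total rows emitted: 5.

5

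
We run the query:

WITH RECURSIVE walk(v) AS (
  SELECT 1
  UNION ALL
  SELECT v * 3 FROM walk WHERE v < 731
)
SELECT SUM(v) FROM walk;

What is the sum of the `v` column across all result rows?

Base: v=1.
Iteration 1: 1 < 731 holds -> v = 1 * 3 = 3.
Iteration 2: 3 < 731 holds -> v = 3 * 3 = 9.
Iteration 3: 9 < 731 holds -> v = 9 * 3 = 27.
Iteration 4: 27 < 731 holds -> v = 27 * 3 = 81.
Iteration 5: 81 < 731 holds -> v = 81 * 3 = 243.
Iteration 6: 243 < 731 holds -> v = 243 * 3 = 729.
Iteration 7: 729 < 731 holds -> v = 729 * 3 = 2187.
Iteration 8: 2187 < 731 fails; recursion stops.
SUM(v) = 1 + 3 + 9 + 27 + 81 + 243 + 729 + 2187 = 3280.

3280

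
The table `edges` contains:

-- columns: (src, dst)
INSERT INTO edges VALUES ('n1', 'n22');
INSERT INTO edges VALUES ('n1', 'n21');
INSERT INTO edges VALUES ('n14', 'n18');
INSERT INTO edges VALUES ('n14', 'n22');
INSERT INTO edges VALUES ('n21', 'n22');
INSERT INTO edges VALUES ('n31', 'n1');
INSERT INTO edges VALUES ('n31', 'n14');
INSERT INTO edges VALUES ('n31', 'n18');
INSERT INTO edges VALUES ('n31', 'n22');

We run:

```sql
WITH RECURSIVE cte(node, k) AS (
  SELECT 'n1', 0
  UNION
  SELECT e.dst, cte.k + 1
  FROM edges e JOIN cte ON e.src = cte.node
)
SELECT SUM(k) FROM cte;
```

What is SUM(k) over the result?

4

Base: (n1, k=0).
Iteration 1: edges from {n1} -> (n21, k=1), (n22, k=1).
Iteration 2: edges from {n21,n22} -> (n22, k=2).
Iteration 3: no outgoing edges from {n22}; recursion stops.
SUM(k) = 0 + 1 + 1 + 2 = 4.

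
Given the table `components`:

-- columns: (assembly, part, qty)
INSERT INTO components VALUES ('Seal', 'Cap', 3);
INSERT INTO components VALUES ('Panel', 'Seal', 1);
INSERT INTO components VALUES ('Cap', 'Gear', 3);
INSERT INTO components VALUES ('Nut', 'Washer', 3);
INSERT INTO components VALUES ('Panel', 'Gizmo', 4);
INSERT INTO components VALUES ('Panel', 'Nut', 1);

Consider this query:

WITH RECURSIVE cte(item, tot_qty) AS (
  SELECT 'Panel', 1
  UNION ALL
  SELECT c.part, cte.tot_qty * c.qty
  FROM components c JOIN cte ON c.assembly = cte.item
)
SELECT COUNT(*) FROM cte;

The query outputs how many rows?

Base: (Panel, tot_qty=1).
Iteration 1: components of {Panel} -> Gizmo = 1*4 = 4, Nut = 1*1 = 1, Seal = 1*1 = 1.
Iteration 2: components of {Gizmo,Nut,Seal} -> Cap = 1*3 = 3, Washer = 1*3 = 3.
Iteration 3: components of {Cap,Washer} -> Gear = 3*3 = 9.
Iteration 4: no further components; recursion stops.
Total rows emitted: 7.

7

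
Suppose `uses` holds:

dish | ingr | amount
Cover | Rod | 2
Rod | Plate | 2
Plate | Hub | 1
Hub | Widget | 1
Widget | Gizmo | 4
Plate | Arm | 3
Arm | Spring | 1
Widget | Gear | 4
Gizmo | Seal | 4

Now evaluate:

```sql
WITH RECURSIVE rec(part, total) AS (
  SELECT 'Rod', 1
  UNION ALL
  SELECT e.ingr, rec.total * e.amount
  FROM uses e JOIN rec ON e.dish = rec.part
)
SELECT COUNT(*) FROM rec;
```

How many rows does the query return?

9

Base: (Rod, total=1).
Iteration 1: components of {Rod} -> Plate = 1*2 = 2.
Iteration 2: components of {Plate} -> Arm = 2*3 = 6, Hub = 2*1 = 2.
Iteration 3: components of {Arm,Hub} -> Spring = 6*1 = 6, Widget = 2*1 = 2.
Iteration 4: components of {Spring,Widget} -> Gear = 2*4 = 8, Gizmo = 2*4 = 8.
Iteration 5: components of {Gear,Gizmo} -> Seal = 8*4 = 32.
Iteration 6: no further components; recursion stops.
Total rows emitted: 9.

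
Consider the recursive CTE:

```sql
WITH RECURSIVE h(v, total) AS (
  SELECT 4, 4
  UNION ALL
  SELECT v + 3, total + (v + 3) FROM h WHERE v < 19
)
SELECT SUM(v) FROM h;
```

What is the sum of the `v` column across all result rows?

69

Base: v=4, total=4.
Iteration 1: 4 < 19 holds -> v = 4 + 3 = 7, total = 4 + 7 = 11.
Iteration 2: 7 < 19 holds -> v = 7 + 3 = 10, total = 11 + 10 = 21.
Iteration 3: 10 < 19 holds -> v = 10 + 3 = 13, total = 21 + 13 = 34.
Iteration 4: 13 < 19 holds -> v = 13 + 3 = 16, total = 34 + 16 = 50.
Iteration 5: 16 < 19 holds -> v = 16 + 3 = 19, total = 50 + 19 = 69.
Iteration 6: 19 < 19 fails; recursion stops.
SUM(v) = 4 + 7 + 10 + 13 + 16 + 19 = 69.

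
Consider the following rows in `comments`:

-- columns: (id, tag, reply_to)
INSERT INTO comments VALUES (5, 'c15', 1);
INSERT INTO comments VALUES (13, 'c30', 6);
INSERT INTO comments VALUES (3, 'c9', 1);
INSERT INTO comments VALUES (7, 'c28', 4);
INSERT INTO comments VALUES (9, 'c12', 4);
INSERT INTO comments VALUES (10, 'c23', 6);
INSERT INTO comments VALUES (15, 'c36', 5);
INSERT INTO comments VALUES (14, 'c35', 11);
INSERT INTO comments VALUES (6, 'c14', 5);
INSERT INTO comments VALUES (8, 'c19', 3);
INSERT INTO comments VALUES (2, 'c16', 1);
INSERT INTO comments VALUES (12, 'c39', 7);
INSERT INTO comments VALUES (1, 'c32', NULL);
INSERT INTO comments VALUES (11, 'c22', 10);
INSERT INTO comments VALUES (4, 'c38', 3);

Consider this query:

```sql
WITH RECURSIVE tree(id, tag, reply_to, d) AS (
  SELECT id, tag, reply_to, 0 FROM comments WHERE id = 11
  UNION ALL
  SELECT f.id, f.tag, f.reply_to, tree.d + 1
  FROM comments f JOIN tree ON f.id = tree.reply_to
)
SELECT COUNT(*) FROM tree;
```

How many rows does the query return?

5

Base: id=11 (c22), reply_to=10, d 0.
Iteration 1: join on id=10 -> c23 (id 10, reply_to=6, d 1).
Iteration 2: join on id=6 -> c14 (id 6, reply_to=5, d 2).
Iteration 3: join on id=5 -> c15 (id 5, reply_to=1, d 3).
Iteration 4: join on id=1 -> c32 (id 1, reply_to=NULL, d 4).
Iteration 5: reply_to is NULL; no match; recursion stops.
Total rows emitted: 5.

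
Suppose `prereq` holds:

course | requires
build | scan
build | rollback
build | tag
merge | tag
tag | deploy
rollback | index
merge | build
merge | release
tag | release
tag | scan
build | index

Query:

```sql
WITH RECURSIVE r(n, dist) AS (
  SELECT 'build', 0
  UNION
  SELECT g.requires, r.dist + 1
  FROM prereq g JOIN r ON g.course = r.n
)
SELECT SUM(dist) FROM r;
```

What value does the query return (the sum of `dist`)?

12

Base: (build, dist=0).
Iteration 1: edges from {build} -> (index, dist=1), (rollback, dist=1), (scan, dist=1), (tag, dist=1).
Iteration 2: edges from {index,rollback,scan,tag} -> (deploy, dist=2), (index, dist=2), (release, dist=2), (scan, dist=2).
Iteration 3: no outgoing edges from {deploy,index,release,scan}; recursion stops.
SUM(dist) = 0 + 1 + 1 + 1 + 1 + 2 + 2 + 2 + 2 = 12.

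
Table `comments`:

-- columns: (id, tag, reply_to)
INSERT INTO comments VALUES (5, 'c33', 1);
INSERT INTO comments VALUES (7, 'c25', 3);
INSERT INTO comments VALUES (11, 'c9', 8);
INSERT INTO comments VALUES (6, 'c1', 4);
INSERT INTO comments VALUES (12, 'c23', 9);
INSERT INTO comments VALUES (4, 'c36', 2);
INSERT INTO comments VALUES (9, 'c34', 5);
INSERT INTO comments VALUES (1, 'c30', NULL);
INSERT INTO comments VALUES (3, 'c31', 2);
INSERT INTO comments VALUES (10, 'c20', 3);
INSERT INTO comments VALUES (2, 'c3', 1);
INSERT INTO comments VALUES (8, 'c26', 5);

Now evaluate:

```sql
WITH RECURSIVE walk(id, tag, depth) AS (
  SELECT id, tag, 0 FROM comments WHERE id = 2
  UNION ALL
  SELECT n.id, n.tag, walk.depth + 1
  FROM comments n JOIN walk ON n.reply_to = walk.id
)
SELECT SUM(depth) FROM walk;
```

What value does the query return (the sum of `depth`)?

Base: id=2 (c3) at depth 0.
Iteration 1: rows with reply_to in {2} -> c31 (id 3, depth 1), c36 (id 4, depth 1).
Iteration 2: rows with reply_to in {3,4} -> c1 (id 6, depth 2), c25 (id 7, depth 2), c20 (id 10, depth 2).
Iteration 3: no rows with reply_to in {6,7,10}; recursion stops.
SUM(depth) = 0 + 1 + 1 + 2 + 2 + 2 = 8.

8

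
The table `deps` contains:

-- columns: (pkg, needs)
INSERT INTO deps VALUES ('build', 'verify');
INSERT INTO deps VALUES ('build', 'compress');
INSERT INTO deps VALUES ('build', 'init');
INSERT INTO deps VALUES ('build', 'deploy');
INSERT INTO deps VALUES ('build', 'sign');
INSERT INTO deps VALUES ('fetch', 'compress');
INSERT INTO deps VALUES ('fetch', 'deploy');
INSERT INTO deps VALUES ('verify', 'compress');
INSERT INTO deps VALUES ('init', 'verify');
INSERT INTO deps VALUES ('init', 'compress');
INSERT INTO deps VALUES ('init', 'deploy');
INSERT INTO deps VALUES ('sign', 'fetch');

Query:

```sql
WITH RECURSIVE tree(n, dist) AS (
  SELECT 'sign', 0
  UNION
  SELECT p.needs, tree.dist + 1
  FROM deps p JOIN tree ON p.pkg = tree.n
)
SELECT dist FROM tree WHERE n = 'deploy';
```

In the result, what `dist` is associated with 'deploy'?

Base: (sign, dist=0).
Iteration 1: edges from {sign} -> (fetch, dist=1).
Iteration 2: edges from {fetch} -> (compress, dist=2), (deploy, dist=2).
Iteration 3: no outgoing edges from {compress,deploy}; recursion stops.

2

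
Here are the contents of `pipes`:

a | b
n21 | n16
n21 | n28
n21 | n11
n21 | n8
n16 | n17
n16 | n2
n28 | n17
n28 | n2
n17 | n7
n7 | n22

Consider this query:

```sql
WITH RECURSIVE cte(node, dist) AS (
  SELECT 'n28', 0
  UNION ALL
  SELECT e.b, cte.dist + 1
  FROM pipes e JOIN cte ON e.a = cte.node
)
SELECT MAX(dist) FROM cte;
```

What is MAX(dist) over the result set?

3

Base: (n28, dist=0).
Iteration 1: edges from {n28} -> (n17, dist=1), (n2, dist=1).
Iteration 2: edges from {n17,n2} -> (n7, dist=2).
Iteration 3: edges from {n7} -> (n22, dist=3).
Iteration 4: no outgoing edges from {n22}; recursion stops.
dist values: 0, 1, 1, 2, 3; the maximum is 3.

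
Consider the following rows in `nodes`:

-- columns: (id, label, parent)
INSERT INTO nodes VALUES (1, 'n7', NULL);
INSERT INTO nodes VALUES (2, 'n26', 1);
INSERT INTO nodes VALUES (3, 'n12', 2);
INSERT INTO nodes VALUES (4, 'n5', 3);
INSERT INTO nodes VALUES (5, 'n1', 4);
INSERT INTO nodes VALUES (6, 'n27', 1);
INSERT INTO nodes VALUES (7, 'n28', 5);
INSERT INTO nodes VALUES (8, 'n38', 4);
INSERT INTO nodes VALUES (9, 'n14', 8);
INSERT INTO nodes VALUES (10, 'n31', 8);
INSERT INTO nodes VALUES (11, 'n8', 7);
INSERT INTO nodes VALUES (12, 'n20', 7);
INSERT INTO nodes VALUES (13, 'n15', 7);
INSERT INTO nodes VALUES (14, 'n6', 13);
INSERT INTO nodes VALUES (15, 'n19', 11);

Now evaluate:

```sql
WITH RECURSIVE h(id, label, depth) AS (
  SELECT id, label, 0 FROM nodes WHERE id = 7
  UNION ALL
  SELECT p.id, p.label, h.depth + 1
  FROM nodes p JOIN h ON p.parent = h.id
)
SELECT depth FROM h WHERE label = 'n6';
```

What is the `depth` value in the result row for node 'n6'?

Base: id=7 (n28) at depth 0.
Iteration 1: rows with parent in {7} -> n8 (id 11, depth 1), n20 (id 12, depth 1), n15 (id 13, depth 1).
Iteration 2: rows with parent in {11,12,13} -> n6 (id 14, depth 2), n19 (id 15, depth 2).
Iteration 3: no rows with parent in {14,15}; recursion stops.

2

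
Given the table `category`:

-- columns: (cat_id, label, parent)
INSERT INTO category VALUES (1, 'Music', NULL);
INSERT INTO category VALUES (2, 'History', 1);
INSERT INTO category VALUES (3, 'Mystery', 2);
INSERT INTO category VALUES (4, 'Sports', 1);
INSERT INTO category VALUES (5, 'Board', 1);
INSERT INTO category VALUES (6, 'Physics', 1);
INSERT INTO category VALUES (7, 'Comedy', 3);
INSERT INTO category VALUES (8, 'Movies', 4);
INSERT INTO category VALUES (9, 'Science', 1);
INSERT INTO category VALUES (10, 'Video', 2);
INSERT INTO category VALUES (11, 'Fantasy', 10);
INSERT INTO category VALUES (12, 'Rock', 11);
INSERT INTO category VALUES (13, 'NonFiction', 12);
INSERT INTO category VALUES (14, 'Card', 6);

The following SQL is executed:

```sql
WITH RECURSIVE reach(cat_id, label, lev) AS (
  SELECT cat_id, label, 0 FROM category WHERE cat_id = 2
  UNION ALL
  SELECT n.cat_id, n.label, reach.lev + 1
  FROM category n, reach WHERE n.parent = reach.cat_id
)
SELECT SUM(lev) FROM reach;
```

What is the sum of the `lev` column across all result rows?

13

Base: cat_id=2 (History) at lev 0.
Iteration 1: rows with parent in {2} -> Mystery (id 3, lev 1), Video (id 10, lev 1).
Iteration 2: rows with parent in {3,10} -> Comedy (id 7, lev 2), Fantasy (id 11, lev 2).
Iteration 3: rows with parent in {7,11} -> Rock (id 12, lev 3).
Iteration 4: rows with parent in {12} -> NonFiction (id 13, lev 4).
Iteration 5: no rows with parent in {13}; recursion stops.
SUM(lev) = 0 + 1 + 1 + 2 + 2 + 3 + 4 = 13.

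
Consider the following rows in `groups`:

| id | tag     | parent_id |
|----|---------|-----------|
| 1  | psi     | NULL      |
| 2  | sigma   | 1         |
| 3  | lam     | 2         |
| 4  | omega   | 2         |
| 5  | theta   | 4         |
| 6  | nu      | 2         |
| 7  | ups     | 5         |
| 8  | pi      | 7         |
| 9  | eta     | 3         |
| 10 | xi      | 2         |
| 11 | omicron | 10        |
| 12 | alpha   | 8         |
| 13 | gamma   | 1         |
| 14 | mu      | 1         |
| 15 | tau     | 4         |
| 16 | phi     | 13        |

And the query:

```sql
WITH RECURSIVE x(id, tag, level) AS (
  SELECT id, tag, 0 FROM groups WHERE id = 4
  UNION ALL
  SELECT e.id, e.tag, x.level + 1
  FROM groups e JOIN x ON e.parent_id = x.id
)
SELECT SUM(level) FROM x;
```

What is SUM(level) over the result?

Base: id=4 (omega) at level 0.
Iteration 1: rows with parent_id in {4} -> theta (id 5, level 1), tau (id 15, level 1).
Iteration 2: rows with parent_id in {5,15} -> ups (id 7, level 2).
Iteration 3: rows with parent_id in {7} -> pi (id 8, level 3).
Iteration 4: rows with parent_id in {8} -> alpha (id 12, level 4).
Iteration 5: no rows with parent_id in {12}; recursion stops.
SUM(level) = 0 + 1 + 1 + 2 + 3 + 4 = 11.

11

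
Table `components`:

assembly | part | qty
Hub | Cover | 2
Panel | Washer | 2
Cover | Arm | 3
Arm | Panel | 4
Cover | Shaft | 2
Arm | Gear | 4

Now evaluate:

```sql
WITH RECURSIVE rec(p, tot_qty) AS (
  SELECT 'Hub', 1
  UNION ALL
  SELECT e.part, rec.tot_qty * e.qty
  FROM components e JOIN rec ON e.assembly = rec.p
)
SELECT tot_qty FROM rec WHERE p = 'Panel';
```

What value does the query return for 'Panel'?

24

Base: (Hub, tot_qty=1).
Iteration 1: components of {Hub} -> Cover = 1*2 = 2.
Iteration 2: components of {Cover} -> Arm = 2*3 = 6, Shaft = 2*2 = 4.
Iteration 3: components of {Arm,Shaft} -> Gear = 6*4 = 24, Panel = 6*4 = 24.
Iteration 4: components of {Gear,Panel} -> Washer = 24*2 = 48.
Iteration 5: no further components; recursion stops.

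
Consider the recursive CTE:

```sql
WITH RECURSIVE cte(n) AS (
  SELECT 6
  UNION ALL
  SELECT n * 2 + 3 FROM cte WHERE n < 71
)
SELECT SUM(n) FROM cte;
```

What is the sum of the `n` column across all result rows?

Base: n=6.
Iteration 1: 6 < 71 holds -> n = 6 * 2 + 3 = 15.
Iteration 2: 15 < 71 holds -> n = 15 * 2 + 3 = 33.
Iteration 3: 33 < 71 holds -> n = 33 * 2 + 3 = 69.
Iteration 4: 69 < 71 holds -> n = 69 * 2 + 3 = 141.
Iteration 5: 141 < 71 fails; recursion stops.
SUM(n) = 6 + 15 + 33 + 69 + 141 = 264.

264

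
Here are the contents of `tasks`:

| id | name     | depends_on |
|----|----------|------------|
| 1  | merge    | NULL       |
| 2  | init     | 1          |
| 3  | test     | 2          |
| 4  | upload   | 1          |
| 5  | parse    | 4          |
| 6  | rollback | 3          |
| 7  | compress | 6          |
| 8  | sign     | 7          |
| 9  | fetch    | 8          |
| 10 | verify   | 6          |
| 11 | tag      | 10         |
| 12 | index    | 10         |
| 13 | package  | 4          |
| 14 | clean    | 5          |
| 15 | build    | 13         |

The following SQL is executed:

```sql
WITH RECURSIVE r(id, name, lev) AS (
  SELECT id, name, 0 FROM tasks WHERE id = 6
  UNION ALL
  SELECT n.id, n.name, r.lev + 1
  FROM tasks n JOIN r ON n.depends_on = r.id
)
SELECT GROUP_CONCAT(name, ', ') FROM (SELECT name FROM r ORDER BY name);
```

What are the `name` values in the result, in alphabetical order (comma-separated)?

Base: id=6 (rollback) at lev 0.
Iteration 1: rows with depends_on in {6} -> compress (id 7, lev 1), verify (id 10, lev 1).
Iteration 2: rows with depends_on in {7,10} -> sign (id 8, lev 2), tag (id 11, lev 2), index (id 12, lev 2).
Iteration 3: rows with depends_on in {8,11,12} -> fetch (id 9, lev 3).
Iteration 4: no rows with depends_on in {9}; recursion stops.

compress, fetch, index, rollback, sign, tag, verify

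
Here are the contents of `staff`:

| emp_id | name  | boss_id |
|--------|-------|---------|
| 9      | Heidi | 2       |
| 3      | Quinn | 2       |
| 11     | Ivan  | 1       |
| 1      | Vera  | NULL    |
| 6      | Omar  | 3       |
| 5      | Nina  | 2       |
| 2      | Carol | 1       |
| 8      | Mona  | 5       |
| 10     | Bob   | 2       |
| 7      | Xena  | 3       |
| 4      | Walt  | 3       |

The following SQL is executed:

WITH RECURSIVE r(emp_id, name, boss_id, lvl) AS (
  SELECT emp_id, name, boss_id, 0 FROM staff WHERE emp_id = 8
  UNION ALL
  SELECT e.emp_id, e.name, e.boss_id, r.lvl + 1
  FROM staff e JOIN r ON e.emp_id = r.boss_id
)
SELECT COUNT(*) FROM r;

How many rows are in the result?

Base: emp_id=8 (Mona), boss_id=5, lvl 0.
Iteration 1: join on emp_id=5 -> Nina (id 5, boss_id=2, lvl 1).
Iteration 2: join on emp_id=2 -> Carol (id 2, boss_id=1, lvl 2).
Iteration 3: join on emp_id=1 -> Vera (id 1, boss_id=NULL, lvl 3).
Iteration 4: boss_id is NULL; no match; recursion stops.
Total rows emitted: 4.

4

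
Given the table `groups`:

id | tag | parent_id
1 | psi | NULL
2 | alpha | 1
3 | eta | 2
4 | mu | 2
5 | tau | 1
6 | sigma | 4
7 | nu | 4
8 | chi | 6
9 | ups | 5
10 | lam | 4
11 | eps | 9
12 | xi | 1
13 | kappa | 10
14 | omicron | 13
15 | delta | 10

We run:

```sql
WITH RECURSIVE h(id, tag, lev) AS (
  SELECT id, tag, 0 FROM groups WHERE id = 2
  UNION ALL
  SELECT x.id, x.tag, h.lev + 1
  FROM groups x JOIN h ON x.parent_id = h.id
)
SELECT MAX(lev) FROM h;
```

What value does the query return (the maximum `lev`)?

4

Base: id=2 (alpha) at lev 0.
Iteration 1: rows with parent_id in {2} -> eta (id 3, lev 1), mu (id 4, lev 1).
Iteration 2: rows with parent_id in {3,4} -> sigma (id 6, lev 2), nu (id 7, lev 2), lam (id 10, lev 2).
Iteration 3: rows with parent_id in {6,7,10} -> chi (id 8, lev 3), kappa (id 13, lev 3), delta (id 15, lev 3).
Iteration 4: rows with parent_id in {8,13,15} -> omicron (id 14, lev 4).
Iteration 5: no rows with parent_id in {14}; recursion stops.
lev values: 0, 1, 1, 2, 2, 2, 3, 3, 3, 4; the maximum is 4.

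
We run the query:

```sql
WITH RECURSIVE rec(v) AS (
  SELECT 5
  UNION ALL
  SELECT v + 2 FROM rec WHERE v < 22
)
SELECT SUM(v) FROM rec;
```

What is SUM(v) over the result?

Base: v=5.
Iteration 1: 5 < 22 holds -> v = 5 + 2 = 7.
Iteration 2: 7 < 22 holds -> v = 7 + 2 = 9.
Iteration 3: 9 < 22 holds -> v = 9 + 2 = 11.
Iteration 4: 11 < 22 holds -> v = 11 + 2 = 13.
Iteration 5: 13 < 22 holds -> v = 13 + 2 = 15.
Iteration 6: 15 < 22 holds -> v = 15 + 2 = 17.
Iteration 7: 17 < 22 holds -> v = 17 + 2 = 19.
Iteration 8: 19 < 22 holds -> v = 19 + 2 = 21.
Iteration 9: 21 < 22 holds -> v = 21 + 2 = 23.
Iteration 10: 23 < 22 fails; recursion stops.
SUM(v) = 5 + 7 + 9 + 11 + 13 + 15 + 17 + 19 + 21 + 23 = 140.

140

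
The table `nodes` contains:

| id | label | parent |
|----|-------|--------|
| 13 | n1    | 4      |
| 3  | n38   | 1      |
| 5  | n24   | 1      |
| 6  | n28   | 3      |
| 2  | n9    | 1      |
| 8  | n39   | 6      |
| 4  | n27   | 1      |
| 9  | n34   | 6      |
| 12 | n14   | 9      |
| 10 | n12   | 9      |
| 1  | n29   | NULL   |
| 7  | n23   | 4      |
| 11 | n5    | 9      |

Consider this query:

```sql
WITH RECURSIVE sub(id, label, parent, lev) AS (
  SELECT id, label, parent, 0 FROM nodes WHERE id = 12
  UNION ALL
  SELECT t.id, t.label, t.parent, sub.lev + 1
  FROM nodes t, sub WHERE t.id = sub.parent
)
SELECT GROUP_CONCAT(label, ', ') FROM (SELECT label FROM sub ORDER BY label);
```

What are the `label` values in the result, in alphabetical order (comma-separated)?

Base: id=12 (n14), parent=9, lev 0.
Iteration 1: join on id=9 -> n34 (id 9, parent=6, lev 1).
Iteration 2: join on id=6 -> n28 (id 6, parent=3, lev 2).
Iteration 3: join on id=3 -> n38 (id 3, parent=1, lev 3).
Iteration 4: join on id=1 -> n29 (id 1, parent=NULL, lev 4).
Iteration 5: parent is NULL; no match; recursion stops.

n14, n28, n29, n34, n38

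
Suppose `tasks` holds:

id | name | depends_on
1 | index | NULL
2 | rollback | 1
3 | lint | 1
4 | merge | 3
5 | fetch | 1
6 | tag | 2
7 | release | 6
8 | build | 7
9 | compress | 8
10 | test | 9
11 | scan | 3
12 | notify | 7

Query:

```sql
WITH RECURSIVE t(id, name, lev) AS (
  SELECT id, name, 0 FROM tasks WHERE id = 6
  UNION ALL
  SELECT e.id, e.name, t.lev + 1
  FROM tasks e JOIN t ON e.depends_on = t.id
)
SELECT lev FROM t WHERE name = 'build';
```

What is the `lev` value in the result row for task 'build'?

Base: id=6 (tag) at lev 0.
Iteration 1: rows with depends_on in {6} -> release (id 7, lev 1).
Iteration 2: rows with depends_on in {7} -> build (id 8, lev 2), notify (id 12, lev 2).
Iteration 3: rows with depends_on in {8,12} -> compress (id 9, lev 3).
Iteration 4: rows with depends_on in {9} -> test (id 10, lev 4).
Iteration 5: no rows with depends_on in {10}; recursion stops.

2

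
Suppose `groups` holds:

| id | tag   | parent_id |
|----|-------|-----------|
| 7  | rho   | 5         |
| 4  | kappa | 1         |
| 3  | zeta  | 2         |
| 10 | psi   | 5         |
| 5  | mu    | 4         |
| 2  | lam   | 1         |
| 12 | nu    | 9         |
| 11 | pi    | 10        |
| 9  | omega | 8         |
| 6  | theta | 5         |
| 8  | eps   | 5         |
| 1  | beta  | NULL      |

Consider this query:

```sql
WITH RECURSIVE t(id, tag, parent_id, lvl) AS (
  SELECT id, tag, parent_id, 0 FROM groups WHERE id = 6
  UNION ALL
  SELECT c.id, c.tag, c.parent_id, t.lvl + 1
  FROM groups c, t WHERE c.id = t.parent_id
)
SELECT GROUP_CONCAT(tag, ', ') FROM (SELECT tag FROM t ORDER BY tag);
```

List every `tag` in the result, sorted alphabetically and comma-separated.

beta, kappa, mu, theta

Base: id=6 (theta), parent_id=5, lvl 0.
Iteration 1: join on id=5 -> mu (id 5, parent_id=4, lvl 1).
Iteration 2: join on id=4 -> kappa (id 4, parent_id=1, lvl 2).
Iteration 3: join on id=1 -> beta (id 1, parent_id=NULL, lvl 3).
Iteration 4: parent_id is NULL; no match; recursion stops.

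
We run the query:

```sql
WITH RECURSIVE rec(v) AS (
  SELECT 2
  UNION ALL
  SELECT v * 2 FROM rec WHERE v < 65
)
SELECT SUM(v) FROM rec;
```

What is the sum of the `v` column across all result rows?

Base: v=2.
Iteration 1: 2 < 65 holds -> v = 2 * 2 = 4.
Iteration 2: 4 < 65 holds -> v = 4 * 2 = 8.
Iteration 3: 8 < 65 holds -> v = 8 * 2 = 16.
Iteration 4: 16 < 65 holds -> v = 16 * 2 = 32.
Iteration 5: 32 < 65 holds -> v = 32 * 2 = 64.
Iteration 6: 64 < 65 holds -> v = 64 * 2 = 128.
Iteration 7: 128 < 65 fails; recursion stops.
SUM(v) = 2 + 4 + 8 + 16 + 32 + 64 + 128 = 254.

254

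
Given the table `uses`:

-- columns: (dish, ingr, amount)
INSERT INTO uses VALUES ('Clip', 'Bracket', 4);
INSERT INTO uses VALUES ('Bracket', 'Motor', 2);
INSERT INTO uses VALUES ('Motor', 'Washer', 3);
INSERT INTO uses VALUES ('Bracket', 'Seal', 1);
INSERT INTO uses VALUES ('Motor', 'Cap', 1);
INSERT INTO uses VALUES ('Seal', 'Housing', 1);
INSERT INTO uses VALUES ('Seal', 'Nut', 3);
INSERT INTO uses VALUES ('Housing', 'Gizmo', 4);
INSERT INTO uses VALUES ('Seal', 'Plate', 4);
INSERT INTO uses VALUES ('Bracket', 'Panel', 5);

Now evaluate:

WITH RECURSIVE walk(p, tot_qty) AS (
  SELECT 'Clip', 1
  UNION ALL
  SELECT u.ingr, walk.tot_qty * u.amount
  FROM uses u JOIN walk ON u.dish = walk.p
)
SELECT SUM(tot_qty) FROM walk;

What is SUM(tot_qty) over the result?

Base: (Clip, tot_qty=1).
Iteration 1: components of {Clip} -> Bracket = 1*4 = 4.
Iteration 2: components of {Bracket} -> Motor = 4*2 = 8, Panel = 4*5 = 20, Seal = 4*1 = 4.
Iteration 3: components of {Motor,Panel,Seal} -> Cap = 8*1 = 8, Housing = 4*1 = 4, Nut = 4*3 = 12, Plate = 4*4 = 16, Washer = 8*3 = 24.
Iteration 4: components of {Cap,Housing,Nut,Plate,Washer} -> Gizmo = 4*4 = 16.
Iteration 5: no further components; recursion stops.
SUM(tot_qty) = 1 + 4 + 8 + 4 + 20 + 24 + 8 + 4 + 12 + 16 + 16 = 117.

117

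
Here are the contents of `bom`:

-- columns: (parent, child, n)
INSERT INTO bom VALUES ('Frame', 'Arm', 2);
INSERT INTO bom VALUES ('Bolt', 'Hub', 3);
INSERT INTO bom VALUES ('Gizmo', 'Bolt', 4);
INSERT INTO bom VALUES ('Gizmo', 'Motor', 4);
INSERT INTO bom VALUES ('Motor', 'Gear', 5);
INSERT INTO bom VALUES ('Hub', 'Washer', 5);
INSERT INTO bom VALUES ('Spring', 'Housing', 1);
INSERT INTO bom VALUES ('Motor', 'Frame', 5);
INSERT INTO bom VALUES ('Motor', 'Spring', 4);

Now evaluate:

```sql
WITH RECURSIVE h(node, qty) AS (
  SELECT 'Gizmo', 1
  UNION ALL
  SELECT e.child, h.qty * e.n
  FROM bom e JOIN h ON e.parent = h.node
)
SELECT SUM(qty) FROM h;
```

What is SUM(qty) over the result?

193

Base: (Gizmo, qty=1).
Iteration 1: components of {Gizmo} -> Bolt = 1*4 = 4, Motor = 1*4 = 4.
Iteration 2: components of {Bolt,Motor} -> Frame = 4*5 = 20, Gear = 4*5 = 20, Hub = 4*3 = 12, Spring = 4*4 = 16.
Iteration 3: components of {Frame,Gear,Hub,Spring} -> Arm = 20*2 = 40, Housing = 16*1 = 16, Washer = 12*5 = 60.
Iteration 4: no further components; recursion stops.
SUM(qty) = 1 + 4 + 4 + 12 + 16 + 20 + 20 + 60 + 16 + 40 = 193.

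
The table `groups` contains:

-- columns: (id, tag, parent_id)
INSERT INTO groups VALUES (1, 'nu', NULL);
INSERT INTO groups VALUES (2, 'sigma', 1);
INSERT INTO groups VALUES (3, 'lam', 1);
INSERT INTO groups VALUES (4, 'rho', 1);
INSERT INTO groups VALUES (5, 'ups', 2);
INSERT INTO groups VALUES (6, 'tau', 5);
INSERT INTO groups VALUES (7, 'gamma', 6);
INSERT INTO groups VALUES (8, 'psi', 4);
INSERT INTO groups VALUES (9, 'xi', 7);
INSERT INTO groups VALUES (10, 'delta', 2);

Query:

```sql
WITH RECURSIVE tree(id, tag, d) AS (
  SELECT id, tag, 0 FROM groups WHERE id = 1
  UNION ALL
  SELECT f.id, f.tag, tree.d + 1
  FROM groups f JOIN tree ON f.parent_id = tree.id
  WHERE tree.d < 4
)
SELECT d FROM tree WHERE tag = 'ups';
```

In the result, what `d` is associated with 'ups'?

Base: id=1 (nu) at d 0.
Iteration 1: rows with parent_id in {1} -> sigma (id 2, d 1), lam (id 3, d 1), rho (id 4, d 1).
Iteration 2: rows with parent_id in {2,3,4} -> ups (id 5, d 2), psi (id 8, d 2), delta (id 10, d 2).
Iteration 3: rows with parent_id in {5,8,10} -> tau (id 6, d 3).
Iteration 4: rows with parent_id in {6} -> gamma (id 7, d 4).
Iteration 5: d < 4 fails for all current rows; recursion stops.

2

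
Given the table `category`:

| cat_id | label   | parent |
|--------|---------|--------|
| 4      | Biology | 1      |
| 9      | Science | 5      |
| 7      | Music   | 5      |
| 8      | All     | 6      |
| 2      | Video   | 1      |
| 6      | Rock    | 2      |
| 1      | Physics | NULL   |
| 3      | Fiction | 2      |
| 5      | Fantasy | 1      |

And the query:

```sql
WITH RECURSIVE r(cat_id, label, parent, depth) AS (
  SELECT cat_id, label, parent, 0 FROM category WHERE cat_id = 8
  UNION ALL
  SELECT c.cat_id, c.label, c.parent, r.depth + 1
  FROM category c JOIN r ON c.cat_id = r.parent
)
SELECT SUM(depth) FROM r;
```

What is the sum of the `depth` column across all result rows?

6

Base: cat_id=8 (All), parent=6, depth 0.
Iteration 1: join on cat_id=6 -> Rock (id 6, parent=2, depth 1).
Iteration 2: join on cat_id=2 -> Video (id 2, parent=1, depth 2).
Iteration 3: join on cat_id=1 -> Physics (id 1, parent=NULL, depth 3).
Iteration 4: parent is NULL; no match; recursion stops.
SUM(depth) = 0 + 1 + 2 + 3 = 6.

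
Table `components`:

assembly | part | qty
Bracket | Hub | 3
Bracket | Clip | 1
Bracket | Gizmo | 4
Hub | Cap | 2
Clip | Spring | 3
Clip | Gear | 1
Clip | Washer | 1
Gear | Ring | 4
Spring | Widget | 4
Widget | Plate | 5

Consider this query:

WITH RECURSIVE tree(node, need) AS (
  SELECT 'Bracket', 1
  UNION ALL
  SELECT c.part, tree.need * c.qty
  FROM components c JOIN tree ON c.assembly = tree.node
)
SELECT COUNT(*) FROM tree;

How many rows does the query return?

Base: (Bracket, need=1).
Iteration 1: components of {Bracket} -> Clip = 1*1 = 1, Gizmo = 1*4 = 4, Hub = 1*3 = 3.
Iteration 2: components of {Clip,Gizmo,Hub} -> Cap = 3*2 = 6, Gear = 1*1 = 1, Spring = 1*3 = 3, Washer = 1*1 = 1.
Iteration 3: components of {Cap,Gear,Spring,Washer} -> Ring = 1*4 = 4, Widget = 3*4 = 12.
Iteration 4: components of {Ring,Widget} -> Plate = 12*5 = 60.
Iteration 5: no further components; recursion stops.
Total rows emitted: 11.

11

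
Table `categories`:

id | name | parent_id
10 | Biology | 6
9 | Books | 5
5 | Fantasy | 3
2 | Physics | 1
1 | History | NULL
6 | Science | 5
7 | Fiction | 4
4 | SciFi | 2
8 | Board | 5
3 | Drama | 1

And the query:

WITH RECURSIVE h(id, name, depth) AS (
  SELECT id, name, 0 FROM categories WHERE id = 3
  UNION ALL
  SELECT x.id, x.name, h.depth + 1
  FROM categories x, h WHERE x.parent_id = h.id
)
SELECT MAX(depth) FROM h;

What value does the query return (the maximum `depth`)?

Base: id=3 (Drama) at depth 0.
Iteration 1: rows with parent_id in {3} -> Fantasy (id 5, depth 1).
Iteration 2: rows with parent_id in {5} -> Science (id 6, depth 2), Board (id 8, depth 2), Books (id 9, depth 2).
Iteration 3: rows with parent_id in {6,8,9} -> Biology (id 10, depth 3).
Iteration 4: no rows with parent_id in {10}; recursion stops.
depth values: 0, 1, 2, 2, 2, 3; the maximum is 3.

3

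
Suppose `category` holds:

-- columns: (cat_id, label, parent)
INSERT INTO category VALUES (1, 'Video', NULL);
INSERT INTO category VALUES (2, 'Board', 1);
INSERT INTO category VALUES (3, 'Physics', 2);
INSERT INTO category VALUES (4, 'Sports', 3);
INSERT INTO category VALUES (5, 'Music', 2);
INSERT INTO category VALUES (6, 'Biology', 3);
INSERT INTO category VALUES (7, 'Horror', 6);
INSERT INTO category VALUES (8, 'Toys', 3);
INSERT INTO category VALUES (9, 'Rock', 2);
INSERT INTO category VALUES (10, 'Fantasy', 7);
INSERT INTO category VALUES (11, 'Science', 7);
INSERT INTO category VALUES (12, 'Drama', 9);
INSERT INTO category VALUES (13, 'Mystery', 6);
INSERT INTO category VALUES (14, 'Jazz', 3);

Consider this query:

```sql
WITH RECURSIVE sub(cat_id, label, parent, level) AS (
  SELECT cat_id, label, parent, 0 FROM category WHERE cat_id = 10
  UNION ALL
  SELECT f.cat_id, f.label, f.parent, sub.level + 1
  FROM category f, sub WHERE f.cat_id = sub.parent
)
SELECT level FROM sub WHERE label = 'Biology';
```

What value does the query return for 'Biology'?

2

Base: cat_id=10 (Fantasy), parent=7, level 0.
Iteration 1: join on cat_id=7 -> Horror (id 7, parent=6, level 1).
Iteration 2: join on cat_id=6 -> Biology (id 6, parent=3, level 2).
Iteration 3: join on cat_id=3 -> Physics (id 3, parent=2, level 3).
Iteration 4: join on cat_id=2 -> Board (id 2, parent=1, level 4).
Iteration 5: join on cat_id=1 -> Video (id 1, parent=NULL, level 5).
Iteration 6: parent is NULL; no match; recursion stops.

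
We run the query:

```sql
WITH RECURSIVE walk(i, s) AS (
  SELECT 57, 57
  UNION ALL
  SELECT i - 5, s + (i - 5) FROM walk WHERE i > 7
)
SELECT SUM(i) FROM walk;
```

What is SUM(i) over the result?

Base: i=57, s=57.
Iteration 1: 57 > 7 holds -> i = 57 - 5 = 52, s = 57 + 52 = 109.
Iteration 2: 52 > 7 holds -> i = 52 - 5 = 47, s = 109 + 47 = 156.
Iteration 3: 47 > 7 holds -> i = 47 - 5 = 42, s = 156 + 42 = 198.
Iteration 4: 42 > 7 holds -> i = 42 - 5 = 37, s = 198 + 37 = 235.
Iteration 5: 37 > 7 holds -> i = 37 - 5 = 32, s = 235 + 32 = 267.
Iteration 6: 32 > 7 holds -> i = 32 - 5 = 27, s = 267 + 27 = 294.
Iteration 7: 27 > 7 holds -> i = 27 - 5 = 22, s = 294 + 22 = 316.
Iteration 8: 22 > 7 holds -> i = 22 - 5 = 17, s = 316 + 17 = 333.
Iteration 9: 17 > 7 holds -> i = 17 - 5 = 12, s = 333 + 12 = 345.
Iteration 10: 12 > 7 holds -> i = 12 - 5 = 7, s = 345 + 7 = 352.
Iteration 11: 7 > 7 fails; recursion stops.
SUM(i) = 57 + 52 + 47 + 42 + 37 + 32 + 27 + 22 + 17 + 12 + 7 = 352.

352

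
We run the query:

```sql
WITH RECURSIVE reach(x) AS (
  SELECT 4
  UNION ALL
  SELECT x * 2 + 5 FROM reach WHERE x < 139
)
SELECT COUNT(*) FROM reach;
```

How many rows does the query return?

5

Base: x=4.
Iteration 1: 4 < 139 holds -> x = 4 * 2 + 5 = 13.
Iteration 2: 13 < 139 holds -> x = 13 * 2 + 5 = 31.
Iteration 3: 31 < 139 holds -> x = 31 * 2 + 5 = 67.
Iteration 4: 67 < 139 holds -> x = 67 * 2 + 5 = 139.
Iteration 5: 139 < 139 fails; recursion stops.
Total rows emitted: 5.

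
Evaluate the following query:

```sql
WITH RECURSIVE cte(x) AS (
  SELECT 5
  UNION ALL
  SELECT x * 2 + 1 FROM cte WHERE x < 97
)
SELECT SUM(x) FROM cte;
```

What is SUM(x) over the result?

Base: x=5.
Iteration 1: 5 < 97 holds -> x = 5 * 2 + 1 = 11.
Iteration 2: 11 < 97 holds -> x = 11 * 2 + 1 = 23.
Iteration 3: 23 < 97 holds -> x = 23 * 2 + 1 = 47.
Iteration 4: 47 < 97 holds -> x = 47 * 2 + 1 = 95.
Iteration 5: 95 < 97 holds -> x = 95 * 2 + 1 = 191.
Iteration 6: 191 < 97 fails; recursion stops.
SUM(x) = 5 + 11 + 23 + 47 + 95 + 191 = 372.

372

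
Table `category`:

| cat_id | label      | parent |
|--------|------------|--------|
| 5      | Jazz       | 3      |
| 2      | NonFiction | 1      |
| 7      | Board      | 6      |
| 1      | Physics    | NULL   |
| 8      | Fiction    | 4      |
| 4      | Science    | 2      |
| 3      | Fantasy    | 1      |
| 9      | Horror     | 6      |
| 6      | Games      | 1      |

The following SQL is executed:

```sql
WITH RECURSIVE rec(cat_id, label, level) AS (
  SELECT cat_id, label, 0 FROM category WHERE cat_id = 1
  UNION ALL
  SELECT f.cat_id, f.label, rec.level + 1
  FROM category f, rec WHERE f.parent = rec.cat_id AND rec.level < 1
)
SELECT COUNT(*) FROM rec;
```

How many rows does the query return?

Base: cat_id=1 (Physics) at level 0.
Iteration 1: rows with parent in {1} -> NonFiction (id 2, level 1), Fantasy (id 3, level 1), Games (id 6, level 1).
Iteration 2: level < 1 fails for all current rows; recursion stops.
Total rows emitted: 4.

4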